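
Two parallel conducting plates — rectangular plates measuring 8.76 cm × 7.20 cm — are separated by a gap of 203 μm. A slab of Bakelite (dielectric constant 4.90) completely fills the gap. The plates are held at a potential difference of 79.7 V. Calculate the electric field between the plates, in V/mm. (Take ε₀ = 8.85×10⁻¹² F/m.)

E = V/d = 79.7 / 2.03×10⁻⁴ = 3.93×10⁵ V/m.

393 V/mm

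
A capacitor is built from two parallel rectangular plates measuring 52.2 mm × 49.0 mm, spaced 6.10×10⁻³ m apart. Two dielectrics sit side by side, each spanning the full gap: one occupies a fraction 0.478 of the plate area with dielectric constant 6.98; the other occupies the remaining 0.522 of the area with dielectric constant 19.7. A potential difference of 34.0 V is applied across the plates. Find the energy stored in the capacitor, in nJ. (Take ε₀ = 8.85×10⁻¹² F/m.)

A = 52.2 × 49.0 mm² = 2.56×10⁻³ m².
Side-by-side slabs ⇒ two capacitors in parallel, each spanning the full gap.
C₁ = κ₁ε₀A₁/d = 6.98 × 8.85×10⁻¹² × 1.22×10⁻³ / 6.10×10⁻³ = 1.24×10⁻¹¹ F.
C₂ = κ₂ε₀A₂/d = 19.7 × 8.85×10⁻¹² × 1.34×10⁻³ / 6.10×10⁻³ = 3.82×10⁻¹¹ F.
C = C₁ + C₂ = 5.05×10⁻¹¹ F.
U = ½CV² = ½ × 5.05×10⁻¹¹ × (34.0)² = 2.92×10⁻⁸ J.

U ≈ 29.2 nJ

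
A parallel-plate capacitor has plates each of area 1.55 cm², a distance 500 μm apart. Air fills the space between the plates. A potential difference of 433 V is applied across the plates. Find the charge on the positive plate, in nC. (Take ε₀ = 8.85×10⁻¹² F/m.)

A = 1.55 cm² = 1.55×10⁻⁴ m².
C = ε₀A/d = 8.85×10⁻¹² × 1.55×10⁻⁴ / 5.00×10⁻⁴ = 2.74×10⁻¹² F.
Q = CV = 2.74×10⁻¹² × 433 = 1.19×10⁻⁹ C.

Q ≈ 1.19 nC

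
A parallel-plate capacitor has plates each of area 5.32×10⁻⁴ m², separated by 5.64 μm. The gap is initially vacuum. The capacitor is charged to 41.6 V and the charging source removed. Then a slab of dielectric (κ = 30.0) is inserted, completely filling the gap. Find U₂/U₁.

Isolated ⇒ Q is held fixed.
C₂ = 30.0 C₁ and U = Q²/(2C), so U₂/U₁ = C₁/C₂ = 0.0333.

0.0333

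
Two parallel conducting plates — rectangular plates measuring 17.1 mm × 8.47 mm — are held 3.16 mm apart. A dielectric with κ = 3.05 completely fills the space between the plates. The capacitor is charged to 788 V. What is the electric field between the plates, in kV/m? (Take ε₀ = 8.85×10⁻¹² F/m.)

E = V/d = 788 / 3.16×10⁻³ = 2.49×10⁵ V/m.

E ≈ 249 kV/m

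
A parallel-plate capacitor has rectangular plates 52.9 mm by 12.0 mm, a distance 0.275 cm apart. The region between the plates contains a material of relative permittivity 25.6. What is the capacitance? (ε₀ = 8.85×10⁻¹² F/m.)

C ≈ 52.3 pF

A = 52.9 × 12.0 mm² = 6.35×10⁻⁴ m².
C = κε₀A/d = 25.6 × 8.85×10⁻¹² × 6.35×10⁻⁴ / 2.75×10⁻³ = 5.23×10⁻¹¹ F.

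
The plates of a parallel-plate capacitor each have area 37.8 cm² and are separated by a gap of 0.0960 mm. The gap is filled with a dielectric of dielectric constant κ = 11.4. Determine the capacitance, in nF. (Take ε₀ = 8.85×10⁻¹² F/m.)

A = 37.8 cm² = 3.78×10⁻³ m².
C = κε₀A/d = 11.4 × 8.85×10⁻¹² × 3.78×10⁻³ / 9.60×10⁻⁵ = 3.97×10⁻⁹ F.

3.97 nF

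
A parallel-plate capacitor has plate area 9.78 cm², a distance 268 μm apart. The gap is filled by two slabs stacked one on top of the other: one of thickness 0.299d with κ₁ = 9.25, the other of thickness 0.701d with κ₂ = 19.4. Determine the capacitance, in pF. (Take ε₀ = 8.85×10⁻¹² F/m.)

A = 9.78 cm² = 9.78×10⁻⁴ m².
Stacked slabs ⇒ two capacitors in series, each with the full plate area.
C₁ = κ₁ε₀A/d₁ = 9.25 × 8.85×10⁻¹² × 9.78×10⁻⁴ / 8.01×10⁻⁵ = 9.99×10⁻¹⁰ F.
C₂ = κ₂ε₀A/d₂ = 19.4 × 8.85×10⁻¹² × 9.78×10⁻⁴ / 1.88×10⁻⁴ = 8.94×10⁻¹⁰ F.
C = (1/C₁ + 1/C₂)⁻¹ = 4.72×10⁻¹⁰ F.

C ≈ 472 pF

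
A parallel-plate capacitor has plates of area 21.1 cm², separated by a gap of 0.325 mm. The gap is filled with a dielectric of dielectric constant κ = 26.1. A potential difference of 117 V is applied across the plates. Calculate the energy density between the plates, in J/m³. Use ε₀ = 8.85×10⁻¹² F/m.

E = V/d = 117 / 3.25×10⁻⁴ = 3.60×10⁵ V/m.
u = ½κε₀E² = ½ × 26.1 × 8.85×10⁻¹² × (3.60×10⁵)² = 15.0 J/m³.

15.0 J/m³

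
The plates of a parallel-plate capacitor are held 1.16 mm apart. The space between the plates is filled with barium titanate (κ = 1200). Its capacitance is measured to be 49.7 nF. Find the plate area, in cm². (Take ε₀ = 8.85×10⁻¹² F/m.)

54.3 cm²

A = Cd/(κε₀) = 4.97×10⁻⁸ × 1.16×10⁻³ / (1200 × 8.85×10⁻¹²) = 5.43×10⁻³ m².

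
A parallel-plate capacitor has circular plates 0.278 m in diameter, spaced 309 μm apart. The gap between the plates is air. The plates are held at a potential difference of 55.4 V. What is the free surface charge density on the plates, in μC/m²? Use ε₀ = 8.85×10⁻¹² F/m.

A = π(0.278/2 m)² = 6.07×10⁻² m².
C = ε₀A/d = 8.85×10⁻¹² × 6.07×10⁻² / 3.09×10⁻⁴ = 1.74×10⁻⁹ F.
σ = Q/A = CV/A = 1.74×10⁻⁹ × 55.4 / 6.07×10⁻² = 1.59×10⁻⁶ C/m².

σ ≈ 1.59 μC/m²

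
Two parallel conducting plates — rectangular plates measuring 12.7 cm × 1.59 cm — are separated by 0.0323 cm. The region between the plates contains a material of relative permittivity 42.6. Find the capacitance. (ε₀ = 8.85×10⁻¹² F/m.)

A = 12.7 × 1.59 cm² = 2.02×10⁻³ m².
C = κε₀A/d = 42.6 × 8.85×10⁻¹² × 2.02×10⁻³ / 3.23×10⁻⁴ = 2.36×10⁻⁹ F.

C ≈ 2.36 nF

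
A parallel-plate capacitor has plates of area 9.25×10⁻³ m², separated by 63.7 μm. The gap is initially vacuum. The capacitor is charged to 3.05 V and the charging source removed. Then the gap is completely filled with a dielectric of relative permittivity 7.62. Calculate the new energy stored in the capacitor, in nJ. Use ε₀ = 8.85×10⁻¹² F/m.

Initially C₁ = ε₀A/d = 8.85×10⁻¹² × 9.25×10⁻³ / 6.37×10⁻⁵ = 1.29×10⁻⁹ F.
U₁ = 5.98×10⁻⁹ J.
Isolated ⇒ Q is held fixed. C₂ = 7.62 C₁ and U = Q²/(2C), so U₂/U₁ = C₁/C₂ = 0.131.
U₂ = 0.131 × 5.98×10⁻⁹ = 7.84×10⁻¹⁰ J.

0.784 nJ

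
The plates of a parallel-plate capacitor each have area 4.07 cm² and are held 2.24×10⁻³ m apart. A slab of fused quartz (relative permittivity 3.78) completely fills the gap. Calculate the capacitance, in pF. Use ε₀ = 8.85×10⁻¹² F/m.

A = 4.07 cm² = 4.07×10⁻⁴ m².
C = κε₀A/d = 3.78 × 8.85×10⁻¹² × 4.07×10⁻⁴ / 2.24×10⁻³ = 6.08×10⁻¹² F.

C ≈ 6.08 pF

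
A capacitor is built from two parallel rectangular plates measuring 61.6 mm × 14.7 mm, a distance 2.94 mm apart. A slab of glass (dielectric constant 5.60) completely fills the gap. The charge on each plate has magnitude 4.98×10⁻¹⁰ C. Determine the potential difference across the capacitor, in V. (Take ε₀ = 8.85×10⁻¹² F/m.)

A = 61.6 × 14.7 mm² = 9.06×10⁻⁴ m².
C = κε₀A/d = 5.60 × 8.85×10⁻¹² × 9.06×10⁻⁴ / 2.94×10⁻³ = 1.53×10⁻¹¹ F.
V = Q/C = 4.98×10⁻¹⁰ / 1.53×10⁻¹¹ = 32.6 V.

V ≈ 32.6 V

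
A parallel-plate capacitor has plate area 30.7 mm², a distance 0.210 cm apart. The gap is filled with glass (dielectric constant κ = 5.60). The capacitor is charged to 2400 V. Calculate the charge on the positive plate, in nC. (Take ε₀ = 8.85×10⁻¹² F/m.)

1.74 nC

A = 30.7 mm² = 3.07×10⁻⁵ m².
C = κε₀A/d = 5.60 × 8.85×10⁻¹² × 3.07×10⁻⁵ / 2.10×10⁻³ = 7.25×10⁻¹³ F.
Q = CV = 7.25×10⁻¹³ × 2400 = 1.74×10⁻⁹ C.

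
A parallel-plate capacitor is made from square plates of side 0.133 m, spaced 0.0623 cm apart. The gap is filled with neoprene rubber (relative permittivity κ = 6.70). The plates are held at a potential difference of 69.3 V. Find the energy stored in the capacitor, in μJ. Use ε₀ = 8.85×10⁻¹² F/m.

A = (0.133 m)² = 1.77×10⁻² m².
C = κε₀A/d = 6.70 × 8.85×10⁻¹² × 1.77×10⁻² / 6.23×10⁻⁴ = 1.68×10⁻⁹ F.
U = ½CV² = ½ × 1.68×10⁻⁹ × (69.3)² = 4.04×10⁻⁶ J.

4.04 μJ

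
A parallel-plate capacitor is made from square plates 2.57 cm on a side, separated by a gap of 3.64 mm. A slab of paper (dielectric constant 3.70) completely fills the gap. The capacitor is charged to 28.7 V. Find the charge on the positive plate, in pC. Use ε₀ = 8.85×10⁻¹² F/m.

171 pC

A = (2.57 cm)² = 6.60×10⁻⁴ m².
C = κε₀A/d = 3.70 × 8.85×10⁻¹² × 6.60×10⁻⁴ / 3.64×10⁻³ = 5.94×10⁻¹² F.
Q = CV = 5.94×10⁻¹² × 28.7 = 1.71×10⁻¹⁰ C.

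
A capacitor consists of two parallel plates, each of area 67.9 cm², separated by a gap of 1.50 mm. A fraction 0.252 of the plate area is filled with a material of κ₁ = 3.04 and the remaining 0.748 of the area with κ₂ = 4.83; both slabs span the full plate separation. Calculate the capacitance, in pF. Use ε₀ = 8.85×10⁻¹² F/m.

C ≈ 175 pF

A = 67.9 cm² = 6.79×10⁻³ m².
Side-by-side slabs ⇒ two capacitors in parallel, each spanning the full gap.
C₁ = κ₁ε₀A₁/d = 3.04 × 8.85×10⁻¹² × 1.71×10⁻³ / 1.50×10⁻³ = 3.07×10⁻¹¹ F.
C₂ = κ₂ε₀A₂/d = 4.83 × 8.85×10⁻¹² × 5.08×10⁻³ / 1.50×10⁻³ = 1.45×10⁻¹⁰ F.
C = C₁ + C₂ = 1.75×10⁻¹⁰ F.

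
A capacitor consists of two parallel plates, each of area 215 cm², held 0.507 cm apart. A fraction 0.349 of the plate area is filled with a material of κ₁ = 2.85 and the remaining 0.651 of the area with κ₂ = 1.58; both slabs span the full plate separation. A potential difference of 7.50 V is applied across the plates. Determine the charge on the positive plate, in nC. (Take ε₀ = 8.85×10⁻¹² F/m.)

A = 215 cm² = 2.15×10⁻² m².
Side-by-side slabs ⇒ two capacitors in parallel, each spanning the full gap.
C₁ = κ₁ε₀A₁/d = 2.85 × 8.85×10⁻¹² × 7.50×10⁻³ / 5.07×10⁻³ = 3.73×10⁻¹¹ F.
C₂ = κ₂ε₀A₂/d = 1.58 × 8.85×10⁻¹² × 1.40×10⁻² / 5.07×10⁻³ = 3.86×10⁻¹¹ F.
C = C₁ + C₂ = 7.59×10⁻¹¹ F.
Q = CV = 7.59×10⁻¹¹ × 7.50 = 5.69×10⁻¹⁰ C.

Q ≈ 0.569 nC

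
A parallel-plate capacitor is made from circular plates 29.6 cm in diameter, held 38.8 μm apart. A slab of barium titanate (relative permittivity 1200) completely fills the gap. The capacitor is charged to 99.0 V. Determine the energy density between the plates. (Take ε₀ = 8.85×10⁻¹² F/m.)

u ≈ 3.46×10⁷ mJ/m³

E = V/d = 99.0 / 3.88×10⁻⁵ = 2.55×10⁶ V/m.
u = ½κε₀E² = ½ × 1200 × 8.85×10⁻¹² × (2.55×10⁶)² = 3.46×10⁴ J/m³.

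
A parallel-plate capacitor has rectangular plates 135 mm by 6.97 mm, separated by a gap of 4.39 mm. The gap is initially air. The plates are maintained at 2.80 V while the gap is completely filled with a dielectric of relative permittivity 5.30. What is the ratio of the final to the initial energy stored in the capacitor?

Battery connected ⇒ V is held fixed.
C₂ = 5.30 C₁ and U = ½CV², so U₂/U₁ = C₂/C₁ = 5.30.

U₂/U₁ ≈ 5.30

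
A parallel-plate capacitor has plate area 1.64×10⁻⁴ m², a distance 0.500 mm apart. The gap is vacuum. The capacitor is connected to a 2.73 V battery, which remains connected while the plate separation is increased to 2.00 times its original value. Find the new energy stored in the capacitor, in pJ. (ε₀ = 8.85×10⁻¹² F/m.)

Initially C₁ = ε₀A/d = 8.85×10⁻¹² × 1.64×10⁻⁴ / 5.00×10⁻⁴ = 2.90×10⁻¹² F.
U₁ = 1.08×10⁻¹¹ J.
Battery connected ⇒ V is held fixed. C₂ = 0.500 C₁ and U = ½CV², so U₂/U₁ = C₂/C₁ = 0.500.
U₂ = 0.500 × 1.08×10⁻¹¹ = 5.41×10⁻¹² J.

5.41 pJ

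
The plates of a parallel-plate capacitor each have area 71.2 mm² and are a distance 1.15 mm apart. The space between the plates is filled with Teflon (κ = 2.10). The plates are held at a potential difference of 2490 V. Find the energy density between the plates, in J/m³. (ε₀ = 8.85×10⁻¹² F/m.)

E = V/d = 2490 / 1.15×10⁻³ = 2.17×10⁶ V/m.
u = ½κε₀E² = ½ × 2.10 × 8.85×10⁻¹² × (2.17×10⁶)² = 43.6 J/m³.

43.6 J/m³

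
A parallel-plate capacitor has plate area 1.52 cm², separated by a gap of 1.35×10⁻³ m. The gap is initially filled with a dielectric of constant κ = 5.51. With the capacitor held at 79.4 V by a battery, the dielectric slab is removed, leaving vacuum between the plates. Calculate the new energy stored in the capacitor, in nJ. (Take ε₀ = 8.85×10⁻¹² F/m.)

A = 1.52 cm² = 1.52×10⁻⁴ m².
Initially C₁ = κε₀A/d = 5.51 × 8.85×10⁻¹² × 1.52×10⁻⁴ / 1.35×10⁻³ = 5.49×10⁻¹² F.
U₁ = 1.73×10⁻⁸ J.
Battery connected ⇒ V is held fixed. C₂ = 0.181 C₁ and U = ½CV², so U₂/U₁ = C₂/C₁ = 0.181.
U₂ = 0.181 × 1.73×10⁻⁸ = 3.14×10⁻⁹ J.

3.14 nJ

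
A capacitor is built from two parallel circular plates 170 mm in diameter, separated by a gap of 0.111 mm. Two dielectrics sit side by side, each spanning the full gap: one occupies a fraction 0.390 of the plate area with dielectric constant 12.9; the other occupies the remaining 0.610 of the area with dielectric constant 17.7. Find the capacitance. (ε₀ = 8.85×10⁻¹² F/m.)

C ≈ 28.6 nF

A = π(170/2 mm)² = 2.27×10⁻² m².
Side-by-side slabs ⇒ two capacitors in parallel, each spanning the full gap.
C₁ = κ₁ε₀A₁/d = 12.9 × 8.85×10⁻¹² × 8.85×10⁻³ / 1.11×10⁻⁴ = 9.10×10⁻⁹ F.
C₂ = κ₂ε₀A₂/d = 17.7 × 8.85×10⁻¹² × 1.38×10⁻² / 1.11×10⁻⁴ = 1.95×10⁻⁸ F.
C = C₁ + C₂ = 2.86×10⁻⁸ F.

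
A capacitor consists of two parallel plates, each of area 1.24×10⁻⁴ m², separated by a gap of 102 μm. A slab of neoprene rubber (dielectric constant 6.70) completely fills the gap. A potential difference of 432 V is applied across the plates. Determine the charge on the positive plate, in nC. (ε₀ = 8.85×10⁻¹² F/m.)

Q ≈ 31.1 nC

C = κε₀A/d = 6.70 × 8.85×10⁻¹² × 1.24×10⁻⁴ / 1.02×10⁻⁴ = 7.21×10⁻¹¹ F.
Q = CV = 7.21×10⁻¹¹ × 432 = 3.11×10⁻⁸ C.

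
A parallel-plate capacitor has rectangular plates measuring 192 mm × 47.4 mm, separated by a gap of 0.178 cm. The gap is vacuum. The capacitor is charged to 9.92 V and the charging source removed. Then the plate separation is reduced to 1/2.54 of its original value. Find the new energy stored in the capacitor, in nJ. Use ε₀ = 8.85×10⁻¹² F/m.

A = 192 × 47.4 mm² = 9.10×10⁻³ m².
Initially C₁ = ε₀A/d = 8.85×10⁻¹² × 9.10×10⁻³ / 1.78×10⁻³ = 4.52×10⁻¹¹ F.
U₁ = 2.23×10⁻⁹ J.
Isolated ⇒ Q is held fixed. C₂ = 2.54 C₁ and U = Q²/(2C), so U₂/U₁ = C₁/C₂ = 0.394.
U₂ = 0.394 × 2.23×10⁻⁹ = 8.77×10⁻¹⁰ J.

U ≈ 0.877 nJ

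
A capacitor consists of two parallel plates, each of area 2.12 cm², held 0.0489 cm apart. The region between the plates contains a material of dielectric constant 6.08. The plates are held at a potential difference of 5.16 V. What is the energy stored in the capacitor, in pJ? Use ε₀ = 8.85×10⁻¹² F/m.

A = 2.12 cm² = 2.12×10⁻⁴ m².
C = κε₀A/d = 6.08 × 8.85×10⁻¹² × 2.12×10⁻⁴ / 4.89×10⁻⁴ = 2.33×10⁻¹¹ F.
U = ½CV² = ½ × 2.33×10⁻¹¹ × (5.16)² = 3.11×10⁻¹⁰ J.

311 pJ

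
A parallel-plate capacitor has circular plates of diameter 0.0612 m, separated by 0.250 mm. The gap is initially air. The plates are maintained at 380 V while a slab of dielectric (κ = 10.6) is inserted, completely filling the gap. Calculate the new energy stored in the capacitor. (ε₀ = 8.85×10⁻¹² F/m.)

A = π(0.0612/2 m)² = 2.94×10⁻³ m².
Initially C₁ = ε₀A/d = 8.85×10⁻¹² × 2.94×10⁻³ / 2.50×10⁻⁴ = 1.04×10⁻¹⁰ F.
U₁ = 7.52×10⁻⁶ J.
Battery connected ⇒ V is held fixed. C₂ = 10.6 C₁ and U = ½CV², so U₂/U₁ = C₂/C₁ = 10.6.
U₂ = 10.6 × 7.52×10⁻⁶ = 7.97×10⁻⁵ J.

79.7 μJ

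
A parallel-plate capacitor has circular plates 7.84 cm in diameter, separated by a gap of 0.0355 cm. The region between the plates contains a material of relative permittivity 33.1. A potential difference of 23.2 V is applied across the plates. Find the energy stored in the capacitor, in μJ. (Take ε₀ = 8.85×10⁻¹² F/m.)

U ≈ 1.07 μJ

A = π(7.84/2 cm)² = 4.83×10⁻³ m².
C = κε₀A/d = 33.1 × 8.85×10⁻¹² × 4.83×10⁻³ / 3.55×10⁻⁴ = 3.98×10⁻⁹ F.
U = ½CV² = ½ × 3.98×10⁻⁹ × (23.2)² = 1.07×10⁻⁶ J.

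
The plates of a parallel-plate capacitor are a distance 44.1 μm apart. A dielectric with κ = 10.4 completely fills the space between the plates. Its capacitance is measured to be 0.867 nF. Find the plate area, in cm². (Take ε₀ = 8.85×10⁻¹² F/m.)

A ≈ 4.15 cm²

A = Cd/(κε₀) = 8.67×10⁻¹⁰ × 4.41×10⁻⁵ / (10.4 × 8.85×10⁻¹²) = 4.15×10⁻⁴ m².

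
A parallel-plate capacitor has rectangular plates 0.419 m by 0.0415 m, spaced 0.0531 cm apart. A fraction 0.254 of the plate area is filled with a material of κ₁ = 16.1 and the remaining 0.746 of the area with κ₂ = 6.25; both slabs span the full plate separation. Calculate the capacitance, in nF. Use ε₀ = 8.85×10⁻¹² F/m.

A = 0.419 × 0.0415 m² = 1.74×10⁻² m².
Side-by-side slabs ⇒ two capacitors in parallel, each spanning the full gap.
C₁ = κ₁ε₀A₁/d = 16.1 × 8.85×10⁻¹² × 4.42×10⁻³ / 5.31×10⁻⁴ = 1.19×10⁻⁹ F.
C₂ = κ₂ε₀A₂/d = 6.25 × 8.85×10⁻¹² × 1.30×10⁻² / 5.31×10⁻⁴ = 1.35×10⁻⁹ F.
C = C₁ + C₂ = 2.54×10⁻⁹ F.

2.54 nF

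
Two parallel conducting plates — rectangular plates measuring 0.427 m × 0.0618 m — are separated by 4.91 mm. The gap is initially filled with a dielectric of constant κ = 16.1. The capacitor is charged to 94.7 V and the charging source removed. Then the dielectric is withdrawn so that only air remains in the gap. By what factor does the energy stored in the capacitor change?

Isolated ⇒ Q is held fixed.
C₂ = 0.0621 C₁ and U = Q²/(2C), so U₂/U₁ = C₁/C₂ = 16.1.

U₂/U₁ ≈ 16.1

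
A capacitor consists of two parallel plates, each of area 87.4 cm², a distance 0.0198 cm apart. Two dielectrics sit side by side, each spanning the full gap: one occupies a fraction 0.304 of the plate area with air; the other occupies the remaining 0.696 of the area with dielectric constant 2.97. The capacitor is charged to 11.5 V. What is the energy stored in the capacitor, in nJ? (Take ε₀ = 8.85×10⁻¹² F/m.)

U ≈ 61.3 nJ

A = 87.4 cm² = 8.74×10⁻³ m².
Side-by-side slabs ⇒ two capacitors in parallel, each spanning the full gap.
C₁ = κ₁ε₀A₁/d = 1.00 × 8.85×10⁻¹² × 2.66×10⁻³ / 1.98×10⁻⁴ = 1.19×10⁻¹⁰ F.
C₂ = κ₂ε₀A₂/d = 2.97 × 8.85×10⁻¹² × 6.08×10⁻³ / 1.98×10⁻⁴ = 8.08×10⁻¹⁰ F.
C = C₁ + C₂ = 9.26×10⁻¹⁰ F.
U = ½CV² = ½ × 9.26×10⁻¹⁰ × (11.5)² = 6.13×10⁻⁸ J.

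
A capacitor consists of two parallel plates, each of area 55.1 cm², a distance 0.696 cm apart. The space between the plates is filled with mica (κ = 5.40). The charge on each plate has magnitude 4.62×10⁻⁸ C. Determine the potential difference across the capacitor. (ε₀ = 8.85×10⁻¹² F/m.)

V ≈ 1.22 kV

A = 55.1 cm² = 5.51×10⁻³ m².
C = κε₀A/d = 5.40 × 8.85×10⁻¹² × 5.51×10⁻³ / 6.96×10⁻³ = 3.78×10⁻¹¹ F.
V = Q/C = 4.62×10⁻⁸ / 3.78×10⁻¹¹ = 1.22×10³ V.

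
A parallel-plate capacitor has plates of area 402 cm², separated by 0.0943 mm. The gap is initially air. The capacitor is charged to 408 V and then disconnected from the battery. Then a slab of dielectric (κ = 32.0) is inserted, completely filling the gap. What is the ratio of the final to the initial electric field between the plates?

Isolated ⇒ Q is held fixed.
V₂ = Q/C₂ = V₁/32.0; E = V/d, so E₂/E₁ = (V₂/V₁)(d₁/d₂) = 0.0312.

E₂/E₁ ≈ 0.0312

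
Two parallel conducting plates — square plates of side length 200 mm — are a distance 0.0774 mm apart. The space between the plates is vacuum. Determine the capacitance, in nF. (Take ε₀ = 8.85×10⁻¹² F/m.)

A = (200 mm)² = 4.00×10⁻² m².
C = ε₀A/d = 8.85×10⁻¹² × 4.00×10⁻² / 7.74×10⁻⁵ = 4.57×10⁻⁹ F.

4.57 nF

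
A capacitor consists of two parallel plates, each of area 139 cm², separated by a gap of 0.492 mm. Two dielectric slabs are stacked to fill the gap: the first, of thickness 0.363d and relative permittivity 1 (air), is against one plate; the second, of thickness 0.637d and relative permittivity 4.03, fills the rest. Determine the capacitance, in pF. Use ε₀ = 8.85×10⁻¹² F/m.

A = 139 cm² = 1.39×10⁻² m².
Stacked slabs ⇒ two capacitors in series, each with the full plate area.
C₁ = κ₁ε₀A/d₁ = 1.00 × 8.85×10⁻¹² × 1.39×10⁻² / 1.79×10⁻⁴ = 6.89×10⁻¹⁰ F.
C₂ = κ₂ε₀A/d₂ = 4.03 × 8.85×10⁻¹² × 1.39×10⁻² / 3.13×10⁻⁴ = 1.58×10⁻⁹ F.
C = (1/C₁ + 1/C₂)⁻¹ = 4.80×10⁻¹⁰ F.

480 pF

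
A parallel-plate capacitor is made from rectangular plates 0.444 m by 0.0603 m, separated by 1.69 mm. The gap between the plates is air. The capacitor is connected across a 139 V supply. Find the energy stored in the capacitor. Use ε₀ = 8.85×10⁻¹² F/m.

A = 0.444 × 0.0603 m² = 2.68×10⁻² m².
C = ε₀A/d = 8.85×10⁻¹² × 2.68×10⁻² / 1.69×10⁻³ = 1.40×10⁻¹⁰ F.
U = ½CV² = ½ × 1.40×10⁻¹⁰ × (139)² = 1.35×10⁻⁶ J.

U ≈ 1.35 μJ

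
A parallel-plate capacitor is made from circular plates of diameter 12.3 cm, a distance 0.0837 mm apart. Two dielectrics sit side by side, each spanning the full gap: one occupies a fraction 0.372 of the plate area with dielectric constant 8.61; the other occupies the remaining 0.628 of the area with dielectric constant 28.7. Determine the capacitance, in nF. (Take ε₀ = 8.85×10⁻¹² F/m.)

C ≈ 26.7 nF

A = π(12.3/2 cm)² = 1.19×10⁻² m².
Side-by-side slabs ⇒ two capacitors in parallel, each spanning the full gap.
C₁ = κ₁ε₀A₁/d = 8.61 × 8.85×10⁻¹² × 4.42×10⁻³ / 8.37×10⁻⁵ = 4.02×10⁻⁹ F.
C₂ = κ₂ε₀A₂/d = 28.7 × 8.85×10⁻¹² × 7.46×10⁻³ / 8.37×10⁻⁵ = 2.26×10⁻⁸ F.
C = C₁ + C₂ = 2.67×10⁻⁸ F.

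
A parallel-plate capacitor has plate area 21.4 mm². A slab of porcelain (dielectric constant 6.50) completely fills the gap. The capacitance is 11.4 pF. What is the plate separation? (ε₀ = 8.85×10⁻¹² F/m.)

A = 21.4 mm² = 2.14×10⁻⁵ m².
d = κε₀A/C = 6.50 × 8.85×10⁻¹² × 2.14×10⁻⁵ / 1.14×10⁻¹¹ = 1.08×10⁻⁴ m.

108 μm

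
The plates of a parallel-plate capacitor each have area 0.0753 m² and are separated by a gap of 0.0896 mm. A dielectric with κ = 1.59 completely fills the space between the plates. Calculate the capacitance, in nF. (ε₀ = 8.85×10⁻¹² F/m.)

C = κε₀A/d = 1.59 × 8.85×10⁻¹² × 7.53×10⁻² / 8.96×10⁻⁵ = 1.18×10⁻⁸ F.

C ≈ 11.8 nF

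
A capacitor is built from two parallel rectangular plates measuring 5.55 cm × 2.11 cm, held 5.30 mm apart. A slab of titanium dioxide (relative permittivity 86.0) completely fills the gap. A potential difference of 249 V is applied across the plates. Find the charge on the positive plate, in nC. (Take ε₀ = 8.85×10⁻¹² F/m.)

Q ≈ 41.9 nC

A = 5.55 × 2.11 cm² = 1.17×10⁻³ m².
C = κε₀A/d = 86.0 × 8.85×10⁻¹² × 1.17×10⁻³ / 5.30×10⁻³ = 1.68×10⁻¹⁰ F.
Q = CV = 1.68×10⁻¹⁰ × 249 = 4.19×10⁻⁸ C.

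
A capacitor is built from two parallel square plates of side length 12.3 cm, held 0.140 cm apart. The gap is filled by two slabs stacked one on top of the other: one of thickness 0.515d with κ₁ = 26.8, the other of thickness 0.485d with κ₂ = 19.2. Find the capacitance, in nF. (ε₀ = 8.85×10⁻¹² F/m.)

A = (12.3 cm)² = 1.51×10⁻² m².
Stacked slabs ⇒ two capacitors in series, each with the full plate area.
C₁ = κ₁ε₀A/d₁ = 26.8 × 8.85×10⁻¹² × 1.51×10⁻² / 7.21×10⁻⁴ = 4.98×10⁻⁹ F.
C₂ = κ₂ε₀A/d₂ = 19.2 × 8.85×10⁻¹² × 1.51×10⁻² / 6.79×10⁻⁴ = 3.79×10⁻⁹ F.
C = (1/C₁ + 1/C₂)⁻¹ = 2.15×10⁻⁹ F.

C ≈ 2.15 nF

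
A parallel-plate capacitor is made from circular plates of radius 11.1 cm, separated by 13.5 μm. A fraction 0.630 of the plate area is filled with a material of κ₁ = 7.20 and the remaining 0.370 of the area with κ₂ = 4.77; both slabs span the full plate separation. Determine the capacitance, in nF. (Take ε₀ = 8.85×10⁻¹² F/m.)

A = π(11.1 cm)² = 3.87×10⁻² m².
Side-by-side slabs ⇒ two capacitors in parallel, each spanning the full gap.
C₁ = κ₁ε₀A₁/d = 7.20 × 8.85×10⁻¹² × 2.44×10⁻² / 1.35×10⁻⁵ = 1.15×10⁻⁷ F.
C₂ = κ₂ε₀A₂/d = 4.77 × 8.85×10⁻¹² × 1.43×10⁻² / 1.35×10⁻⁵ = 4.48×10⁻⁸ F.
C = C₁ + C₂ = 1.60×10⁻⁷ F.

160 nF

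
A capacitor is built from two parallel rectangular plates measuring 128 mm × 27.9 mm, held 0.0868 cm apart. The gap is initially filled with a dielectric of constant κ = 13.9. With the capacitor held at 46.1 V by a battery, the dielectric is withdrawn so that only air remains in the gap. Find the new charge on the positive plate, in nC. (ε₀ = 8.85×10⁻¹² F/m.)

Q ≈ 1.68 nC

A = 128 × 27.9 mm² = 3.57×10⁻³ m².
Initially C₁ = κε₀A/d = 13.9 × 8.85×10⁻¹² × 3.57×10⁻³ / 8.68×10⁻⁴ = 5.06×10⁻¹⁰ F.
Q₁ = 2.33×10⁻⁸ C.
Battery connected ⇒ V is held fixed. C₂ = 0.0719 C₁ and Q = CV, so Q₂/Q₁ = C₂/C₁ = 0.0719.
Q₂ = 0.0719 × 2.33×10⁻⁸ = 1.68×10⁻⁹ C.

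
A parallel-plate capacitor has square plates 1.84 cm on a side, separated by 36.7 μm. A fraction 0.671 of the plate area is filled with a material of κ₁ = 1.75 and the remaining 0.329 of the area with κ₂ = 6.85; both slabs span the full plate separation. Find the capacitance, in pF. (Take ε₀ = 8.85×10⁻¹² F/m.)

280 pF

A = (1.84 cm)² = 3.39×10⁻⁴ m².
Side-by-side slabs ⇒ two capacitors in parallel, each spanning the full gap.
C₁ = κ₁ε₀A₁/d = 1.75 × 8.85×10⁻¹² × 2.27×10⁻⁴ / 3.67×10⁻⁵ = 9.59×10⁻¹¹ F.
C₂ = κ₂ε₀A₂/d = 6.85 × 8.85×10⁻¹² × 1.11×10⁻⁴ / 3.67×10⁻⁵ = 1.84×10⁻¹⁰ F.
C = C₁ + C₂ = 2.80×10⁻¹⁰ F.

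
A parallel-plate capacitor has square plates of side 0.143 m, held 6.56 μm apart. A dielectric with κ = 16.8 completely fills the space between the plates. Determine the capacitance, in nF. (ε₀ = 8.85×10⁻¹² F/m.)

A = (0.143 m)² = 2.04×10⁻² m².
C = κε₀A/d = 16.8 × 8.85×10⁻¹² × 2.04×10⁻² / 6.56×10⁻⁶ = 4.63×10⁻⁷ F.

C ≈ 463 nF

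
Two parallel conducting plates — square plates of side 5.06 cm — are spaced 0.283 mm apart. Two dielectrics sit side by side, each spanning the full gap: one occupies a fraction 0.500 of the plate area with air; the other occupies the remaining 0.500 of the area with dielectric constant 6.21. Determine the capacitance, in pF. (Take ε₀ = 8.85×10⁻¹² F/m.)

C ≈ 289 pF

A = (5.06 cm)² = 2.56×10⁻³ m².
Side-by-side slabs ⇒ two capacitors in parallel, each spanning the full gap.
C₁ = κ₁ε₀A₁/d = 1.00 × 8.85×10⁻¹² × 1.28×10⁻³ / 2.83×10⁻⁴ = 4.00×10⁻¹¹ F.
C₂ = κ₂ε₀A₂/d = 6.21 × 8.85×10⁻¹² × 1.28×10⁻³ / 2.83×10⁻⁴ = 2.49×10⁻¹⁰ F.
C = C₁ + C₂ = 2.89×10⁻¹⁰ F.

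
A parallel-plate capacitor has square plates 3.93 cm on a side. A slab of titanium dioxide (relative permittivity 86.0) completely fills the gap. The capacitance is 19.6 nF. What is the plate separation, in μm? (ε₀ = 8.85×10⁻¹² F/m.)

A = (3.93 cm)² = 1.54×10⁻³ m².
d = κε₀A/C = 86.0 × 8.85×10⁻¹² × 1.54×10⁻³ / 1.96×10⁻⁸ = 6.00×10⁻⁵ m.

60.0 μm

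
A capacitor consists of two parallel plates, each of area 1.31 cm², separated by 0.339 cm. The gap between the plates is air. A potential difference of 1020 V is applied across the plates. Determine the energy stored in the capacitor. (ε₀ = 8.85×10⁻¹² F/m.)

A = 1.31 cm² = 1.31×10⁻⁴ m².
C = ε₀A/d = 8.85×10⁻¹² × 1.31×10⁻⁴ / 3.39×10⁻³ = 3.42×10⁻¹³ F.
U = ½CV² = ½ × 3.42×10⁻¹³ × (1020)² = 1.78×10⁻⁷ J.

U ≈ 178 nJ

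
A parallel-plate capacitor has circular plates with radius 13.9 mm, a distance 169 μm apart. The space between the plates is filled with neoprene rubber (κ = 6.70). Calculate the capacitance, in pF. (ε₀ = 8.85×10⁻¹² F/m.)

213 pF

A = π(13.9 mm)² = 6.07×10⁻⁴ m².
C = κε₀A/d = 6.70 × 8.85×10⁻¹² × 6.07×10⁻⁴ / 1.69×10⁻⁴ = 2.13×10⁻¹⁰ F.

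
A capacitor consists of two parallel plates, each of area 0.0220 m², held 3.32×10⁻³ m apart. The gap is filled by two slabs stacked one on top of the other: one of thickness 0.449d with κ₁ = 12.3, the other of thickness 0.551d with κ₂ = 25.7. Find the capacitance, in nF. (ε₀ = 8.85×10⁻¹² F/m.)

Stacked slabs ⇒ two capacitors in series, each with the full plate area.
C₁ = κ₁ε₀A/d₁ = 12.3 × 8.85×10⁻¹² × 2.20×10⁻² / 1.49×10⁻³ = 1.61×10⁻⁹ F.
C₂ = κ₂ε₀A/d₂ = 25.7 × 8.85×10⁻¹² × 2.20×10⁻² / 1.83×10⁻³ = 2.74×10⁻⁹ F.
C = (1/C₁ + 1/C₂)⁻¹ = 1.01×10⁻⁹ F.

C ≈ 1.01 nF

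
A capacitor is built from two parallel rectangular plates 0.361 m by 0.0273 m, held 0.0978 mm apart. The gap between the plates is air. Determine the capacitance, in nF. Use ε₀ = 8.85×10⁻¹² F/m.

A = 0.361 × 0.0273 m² = 9.86×10⁻³ m².
C = ε₀A/d = 8.85×10⁻¹² × 9.86×10⁻³ / 9.78×10⁻⁵ = 8.92×10⁻¹⁰ F.

0.892 nF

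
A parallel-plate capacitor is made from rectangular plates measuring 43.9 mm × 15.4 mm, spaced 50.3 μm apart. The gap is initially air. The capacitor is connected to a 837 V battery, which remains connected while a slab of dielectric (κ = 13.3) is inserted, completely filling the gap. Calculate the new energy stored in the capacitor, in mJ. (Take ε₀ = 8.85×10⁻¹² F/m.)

A = 43.9 × 15.4 mm² = 6.76×10⁻⁴ m².
Initially C₁ = ε₀A/d = 8.85×10⁻¹² × 6.76×10⁻⁴ / 5.03×10⁻⁵ = 1.19×10⁻¹⁰ F.
U₁ = 4.17×10⁻⁵ J.
Battery connected ⇒ V is held fixed. C₂ = 13.3 C₁ and U = ½CV², so U₂/U₁ = C₂/C₁ = 13.3.
U₂ = 13.3 × 4.17×10⁻⁵ = 5.54×10⁻⁴ J.

0.554 mJ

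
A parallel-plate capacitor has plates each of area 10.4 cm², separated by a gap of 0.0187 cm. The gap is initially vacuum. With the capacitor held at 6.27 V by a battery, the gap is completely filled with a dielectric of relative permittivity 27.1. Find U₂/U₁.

27.1

Battery connected ⇒ V is held fixed.
C₂ = 27.1 C₁ and U = ½CV², so U₂/U₁ = C₂/C₁ = 27.1.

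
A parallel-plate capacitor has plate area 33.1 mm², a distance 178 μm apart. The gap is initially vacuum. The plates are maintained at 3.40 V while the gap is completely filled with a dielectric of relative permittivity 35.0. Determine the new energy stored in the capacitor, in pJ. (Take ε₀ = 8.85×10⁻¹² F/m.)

333 pJ

A = 33.1 mm² = 3.31×10⁻⁵ m².
Initially C₁ = ε₀A/d = 8.85×10⁻¹² × 3.31×10⁻⁵ / 1.78×10⁻⁴ = 1.65×10⁻¹² F.
U₁ = 9.51×10⁻¹² J.
Battery connected ⇒ V is held fixed. C₂ = 35.0 C₁ and U = ½CV², so U₂/U₁ = C₂/C₁ = 35.0.
U₂ = 35.0 × 9.51×10⁻¹² = 3.33×10⁻¹⁰ J.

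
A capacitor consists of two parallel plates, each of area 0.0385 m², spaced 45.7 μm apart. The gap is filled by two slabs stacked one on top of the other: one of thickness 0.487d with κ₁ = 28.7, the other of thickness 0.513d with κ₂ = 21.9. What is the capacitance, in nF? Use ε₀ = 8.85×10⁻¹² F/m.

Stacked slabs ⇒ two capacitors in series, each with the full plate area.
C₁ = κ₁ε₀A/d₁ = 28.7 × 8.85×10⁻¹² × 3.85×10⁻² / 2.23×10⁻⁵ = 4.39×10⁻⁷ F.
C₂ = κ₂ε₀A/d₂ = 21.9 × 8.85×10⁻¹² × 3.85×10⁻² / 2.34×10⁻⁵ = 3.18×10⁻⁷ F.
C = (1/C₁ + 1/C₂)⁻¹ = 1.85×10⁻⁷ F.

185 nF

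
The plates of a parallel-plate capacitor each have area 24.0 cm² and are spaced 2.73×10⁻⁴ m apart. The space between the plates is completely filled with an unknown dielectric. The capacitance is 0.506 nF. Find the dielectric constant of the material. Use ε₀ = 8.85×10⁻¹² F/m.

6.50

A = 24.0 cm² = 2.40×10⁻³ m².
κ = Cd/(ε₀A) = 5.06×10⁻¹⁰ × 2.73×10⁻⁴ / (8.85×10⁻¹² × 2.40×10⁻³) = 6.50.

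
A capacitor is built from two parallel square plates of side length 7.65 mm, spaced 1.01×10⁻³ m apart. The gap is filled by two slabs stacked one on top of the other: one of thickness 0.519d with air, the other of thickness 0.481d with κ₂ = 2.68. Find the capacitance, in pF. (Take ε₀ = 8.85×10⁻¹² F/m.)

A = (7.65 mm)² = 5.85×10⁻⁵ m².
Stacked slabs ⇒ two capacitors in series, each with the full plate area.
C₁ = κ₁ε₀A/d₁ = 1.00 × 8.85×10⁻¹² × 5.85×10⁻⁵ / 5.24×10⁻⁴ = 9.88×10⁻¹³ F.
C₂ = κ₂ε₀A/d₂ = 2.68 × 8.85×10⁻¹² × 5.85×10⁻⁵ / 4.86×10⁻⁴ = 2.86×10⁻¹² F.
C = (1/C₁ + 1/C₂)⁻¹ = 7.34×10⁻¹³ F.

C ≈ 0.734 pF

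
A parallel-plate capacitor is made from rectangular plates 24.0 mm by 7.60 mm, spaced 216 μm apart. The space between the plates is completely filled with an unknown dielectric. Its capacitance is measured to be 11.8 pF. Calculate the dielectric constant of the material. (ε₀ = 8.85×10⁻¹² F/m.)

A = 24.0 × 7.60 mm² = 1.82×10⁻⁴ m².
κ = Cd/(ε₀A) = 1.18×10⁻¹¹ × 2.16×10⁻⁴ / (8.85×10⁻¹² × 1.82×10⁻⁴) = 1.58.

1.58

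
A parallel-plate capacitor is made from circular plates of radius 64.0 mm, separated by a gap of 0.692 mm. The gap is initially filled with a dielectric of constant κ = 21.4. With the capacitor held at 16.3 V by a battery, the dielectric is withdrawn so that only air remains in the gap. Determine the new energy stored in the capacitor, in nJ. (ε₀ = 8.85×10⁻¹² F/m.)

A = π(64.0 mm)² = 1.29×10⁻² m².
Initially C₁ = κε₀A/d = 21.4 × 8.85×10⁻¹² × 1.29×10⁻² / 6.92×10⁻⁴ = 3.52×10⁻⁹ F.
U₁ = 4.68×10⁻⁷ J.
Battery connected ⇒ V is held fixed. C₂ = 0.0467 C₁ and U = ½CV², so U₂/U₁ = C₂/C₁ = 0.0467.
U₂ = 0.0467 × 4.68×10⁻⁷ = 2.19×10⁻⁸ J.

U ≈ 21.9 nJ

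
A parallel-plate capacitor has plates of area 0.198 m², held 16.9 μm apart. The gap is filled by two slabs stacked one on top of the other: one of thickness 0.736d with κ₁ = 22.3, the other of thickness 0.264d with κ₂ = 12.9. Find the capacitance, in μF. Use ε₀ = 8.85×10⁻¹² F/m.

C ≈ 1.94 μF

Stacked slabs ⇒ two capacitors in series, each with the full plate area.
C₁ = κ₁ε₀A/d₁ = 22.3 × 8.85×10⁻¹² × 0.198 / 1.24×10⁻⁵ = 3.14×10⁻⁶ F.
C₂ = κ₂ε₀A/d₂ = 12.9 × 8.85×10⁻¹² × 0.198 / 4.46×10⁻⁶ = 5.07×10⁻⁶ F.
C = (1/C₁ + 1/C₂)⁻¹ = 1.94×10⁻⁶ F.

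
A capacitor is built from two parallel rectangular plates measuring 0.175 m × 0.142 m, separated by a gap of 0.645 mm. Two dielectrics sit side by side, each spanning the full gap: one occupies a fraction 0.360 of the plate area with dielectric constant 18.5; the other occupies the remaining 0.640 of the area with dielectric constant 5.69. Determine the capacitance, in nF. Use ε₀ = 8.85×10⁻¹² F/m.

A = 0.175 × 0.142 m² = 2.48×10⁻² m².
Side-by-side slabs ⇒ two capacitors in parallel, each spanning the full gap.
C₁ = κ₁ε₀A₁/d = 18.5 × 8.85×10⁻¹² × 8.95×10⁻³ / 6.45×10⁻⁴ = 2.27×10⁻⁹ F.
C₂ = κ₂ε₀A₂/d = 5.69 × 8.85×10⁻¹² × 1.59×10⁻² / 6.45×10⁻⁴ = 1.24×10⁻⁹ F.
C = C₁ + C₂ = 3.51×10⁻⁹ F.

C ≈ 3.51 nF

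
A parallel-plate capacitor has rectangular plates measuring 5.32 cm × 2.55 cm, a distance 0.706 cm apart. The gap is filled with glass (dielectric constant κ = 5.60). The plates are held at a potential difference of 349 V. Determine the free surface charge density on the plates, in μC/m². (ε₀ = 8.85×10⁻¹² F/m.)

A = 5.32 × 2.55 cm² = 1.36×10⁻³ m².
C = κε₀A/d = 5.60 × 8.85×10⁻¹² × 1.36×10⁻³ / 7.06×10⁻³ = 9.52×10⁻¹² F.
σ = Q/A = CV/A = 9.52×10⁻¹² × 349 / 1.36×10⁻³ = 2.45×10⁻⁶ C/m².

σ ≈ 2.45 μC/m²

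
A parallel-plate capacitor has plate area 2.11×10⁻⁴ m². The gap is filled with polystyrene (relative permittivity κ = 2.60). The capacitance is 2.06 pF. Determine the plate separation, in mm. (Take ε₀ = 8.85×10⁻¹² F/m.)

2.36 mm

d = κε₀A/C = 2.60 × 8.85×10⁻¹² × 2.11×10⁻⁴ / 2.06×10⁻¹² = 2.36×10⁻³ m.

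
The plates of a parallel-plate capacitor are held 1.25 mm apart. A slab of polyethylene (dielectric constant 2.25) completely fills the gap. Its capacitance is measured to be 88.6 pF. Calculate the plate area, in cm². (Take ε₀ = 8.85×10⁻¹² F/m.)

A = Cd/(κε₀) = 8.86×10⁻¹¹ × 1.25×10⁻³ / (2.25 × 8.85×10⁻¹²) = 5.56×10⁻³ m².

55.6 cm²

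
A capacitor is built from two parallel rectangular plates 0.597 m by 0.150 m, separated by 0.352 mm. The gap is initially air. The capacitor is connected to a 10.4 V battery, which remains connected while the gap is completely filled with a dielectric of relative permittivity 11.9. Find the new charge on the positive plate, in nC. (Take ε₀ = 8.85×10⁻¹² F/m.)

A = 0.597 × 0.150 m² = 8.95×10⁻² m².
Initially C₁ = ε₀A/d = 8.85×10⁻¹² × 8.95×10⁻² / 3.52×10⁻⁴ = 2.25×10⁻⁹ F.
Q₁ = 2.34×10⁻⁸ C.
Battery connected ⇒ V is held fixed. C₂ = 11.9 C₁ and Q = CV, so Q₂/Q₁ = C₂/C₁ = 11.9.
Q₂ = 11.9 × 2.34×10⁻⁸ = 2.79×10⁻⁷ C.

Q ≈ 279 nC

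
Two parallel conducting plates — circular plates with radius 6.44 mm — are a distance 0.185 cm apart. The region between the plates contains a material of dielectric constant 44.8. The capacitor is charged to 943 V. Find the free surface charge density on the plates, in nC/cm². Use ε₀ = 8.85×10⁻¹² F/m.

σ ≈ 20.2 nC/cm²

A = π(6.44 mm)² = 1.30×10⁻⁴ m².
C = κε₀A/d = 44.8 × 8.85×10⁻¹² × 1.30×10⁻⁴ / 1.85×10⁻³ = 2.79×10⁻¹¹ F.
σ = Q/A = CV/A = 2.79×10⁻¹¹ × 943 / 1.30×10⁻⁴ = 2.02×10⁻⁴ C/m².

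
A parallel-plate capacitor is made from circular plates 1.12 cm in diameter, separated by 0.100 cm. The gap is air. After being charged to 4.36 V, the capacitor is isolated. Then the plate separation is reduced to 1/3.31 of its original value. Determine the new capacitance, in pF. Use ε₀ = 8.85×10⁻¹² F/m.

A = π(1.12/2 cm)² = 9.85×10⁻⁵ m².
Initially C₁ = ε₀A/d = 8.85×10⁻¹² × 9.85×10⁻⁵ / 1.00×10⁻³ = 8.72×10⁻¹³ F.
C = ε₀A/d scales as 1/d, so C₂/C₁ = d₁/d₂ = 3.31.
C₂ = 3.31 × 8.72×10⁻¹³ = 2.89×10⁻¹² F.

C ≈ 2.89 pF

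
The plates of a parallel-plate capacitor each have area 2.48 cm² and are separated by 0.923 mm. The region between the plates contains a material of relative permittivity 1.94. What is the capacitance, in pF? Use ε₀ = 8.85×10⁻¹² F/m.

C ≈ 4.61 pF

A = 2.48 cm² = 2.48×10⁻⁴ m².
C = κε₀A/d = 1.94 × 8.85×10⁻¹² × 2.48×10⁻⁴ / 9.23×10⁻⁴ = 4.61×10⁻¹² F.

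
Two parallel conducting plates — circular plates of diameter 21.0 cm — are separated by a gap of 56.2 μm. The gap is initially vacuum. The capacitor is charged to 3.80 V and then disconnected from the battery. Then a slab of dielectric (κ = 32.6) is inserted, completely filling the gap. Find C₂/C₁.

C = κε₀A/d scales with κ, so C₂/C₁ = κ = 32.6.

32.6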